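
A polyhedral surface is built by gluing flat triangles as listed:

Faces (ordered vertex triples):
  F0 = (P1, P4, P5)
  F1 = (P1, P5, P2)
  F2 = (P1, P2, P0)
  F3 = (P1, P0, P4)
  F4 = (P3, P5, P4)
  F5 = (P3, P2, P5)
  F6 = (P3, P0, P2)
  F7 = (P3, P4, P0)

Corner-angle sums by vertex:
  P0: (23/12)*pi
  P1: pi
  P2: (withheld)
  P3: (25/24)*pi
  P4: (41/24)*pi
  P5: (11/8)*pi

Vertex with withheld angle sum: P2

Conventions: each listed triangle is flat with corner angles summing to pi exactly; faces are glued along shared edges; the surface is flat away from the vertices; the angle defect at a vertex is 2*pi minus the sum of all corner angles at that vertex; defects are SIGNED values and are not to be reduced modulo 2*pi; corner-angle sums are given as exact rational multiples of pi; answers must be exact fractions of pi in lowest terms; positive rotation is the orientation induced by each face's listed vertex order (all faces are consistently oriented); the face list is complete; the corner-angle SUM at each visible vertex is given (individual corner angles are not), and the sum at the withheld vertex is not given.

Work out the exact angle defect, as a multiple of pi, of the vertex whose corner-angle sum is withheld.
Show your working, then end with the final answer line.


V = 6, E = 12, F = 8; chi = V - E + F = 2
Gauss-Bonnet: total defect = 2*pi*chi = 4*pi; visible defects sum to (71/24)*pi

Answer: defect(P2) = (25/24)*pi


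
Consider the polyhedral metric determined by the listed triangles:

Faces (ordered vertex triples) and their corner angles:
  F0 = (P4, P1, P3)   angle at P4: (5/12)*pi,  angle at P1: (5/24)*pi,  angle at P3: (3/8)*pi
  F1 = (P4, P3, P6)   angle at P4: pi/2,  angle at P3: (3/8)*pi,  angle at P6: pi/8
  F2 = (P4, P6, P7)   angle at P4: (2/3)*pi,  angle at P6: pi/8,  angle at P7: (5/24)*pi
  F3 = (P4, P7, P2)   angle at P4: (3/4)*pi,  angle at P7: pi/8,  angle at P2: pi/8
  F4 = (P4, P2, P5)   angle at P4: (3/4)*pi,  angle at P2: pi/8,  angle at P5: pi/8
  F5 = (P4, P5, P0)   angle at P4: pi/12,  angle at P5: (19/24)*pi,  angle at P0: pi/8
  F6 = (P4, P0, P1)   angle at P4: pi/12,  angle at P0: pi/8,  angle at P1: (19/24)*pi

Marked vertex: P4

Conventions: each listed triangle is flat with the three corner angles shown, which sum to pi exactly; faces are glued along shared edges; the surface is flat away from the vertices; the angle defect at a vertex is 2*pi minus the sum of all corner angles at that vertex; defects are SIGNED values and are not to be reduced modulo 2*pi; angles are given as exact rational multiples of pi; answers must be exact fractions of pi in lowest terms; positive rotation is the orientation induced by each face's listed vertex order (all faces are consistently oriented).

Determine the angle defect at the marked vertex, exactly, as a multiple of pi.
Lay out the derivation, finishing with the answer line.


Sum of corner angles at P4: (13/4)*pi
defect = 2*pi - (13/4)*pi

Answer: defect(P4) = (-5/4)*pi


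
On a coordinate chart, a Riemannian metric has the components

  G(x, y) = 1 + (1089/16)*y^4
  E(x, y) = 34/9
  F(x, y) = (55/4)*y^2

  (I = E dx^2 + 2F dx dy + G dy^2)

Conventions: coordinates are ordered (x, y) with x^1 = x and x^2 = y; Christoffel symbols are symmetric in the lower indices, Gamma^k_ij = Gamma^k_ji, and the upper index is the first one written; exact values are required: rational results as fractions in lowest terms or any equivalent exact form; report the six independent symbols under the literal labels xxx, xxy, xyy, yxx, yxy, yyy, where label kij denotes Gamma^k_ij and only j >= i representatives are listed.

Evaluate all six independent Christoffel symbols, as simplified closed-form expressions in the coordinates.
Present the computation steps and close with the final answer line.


E = 34/9; F = (55/4)*y^2; G = 1 + (1089/16)*y^4
Gamma^k_ij = (1/2) g^{kl} (d_i g_jl + d_j g_il - d_l g_ij), with g^inv = (1/(EG-F^2)) [[G, -F], [-F, E]]
first partials: E_x = 0, E_y = 0, F_x = 0, F_y = (55/2)*y, G_x = 0, G_y = (1089/4)*y^3
D = EG - F^2 = 34/9 + (1089/16)*y^4
expanded: Gamma^x_xx = (G E_x - 2F F_x + F E_y)/(2D), Gamma^x_xy = (G E_y - F G_x)/(2D), Gamma^x_yy = (2G F_y - G G_x - F G_y)/(2D), Gamma^y_xx = (2E F_x - E E_y - F E_x)/(2D), Gamma^y_xy = (E G_x - F E_y)/(2D), Gamma^y_yy = (E G_y - 2F F_y + F G_x)/(2D); substitute and cancel common factors

Answer: Gamma_xxx = 0, Gamma_xxy = 0, Gamma_xyy = 3960*y/(9801*y^4 + 544), Gamma_yxx = 0, Gamma_yxy = 0, Gamma_yyy = 19602*y^3/(9801*y^4 + 544)


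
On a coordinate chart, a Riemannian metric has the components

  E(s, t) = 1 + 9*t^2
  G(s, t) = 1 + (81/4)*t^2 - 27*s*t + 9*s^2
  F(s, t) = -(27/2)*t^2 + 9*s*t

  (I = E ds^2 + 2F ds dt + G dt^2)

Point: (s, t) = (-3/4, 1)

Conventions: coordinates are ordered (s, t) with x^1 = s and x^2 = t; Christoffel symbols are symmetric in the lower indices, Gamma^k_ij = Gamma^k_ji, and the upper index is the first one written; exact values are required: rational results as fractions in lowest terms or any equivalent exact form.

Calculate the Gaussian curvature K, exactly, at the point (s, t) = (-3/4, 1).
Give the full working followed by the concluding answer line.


E = 10, F = -81/4, G = 745/16, EG - F^2 = 889/16 at the point
E_s = 0, E_t = 18, F_s = 9, F_t = -135/4, G_s = -81/2, G_t = 243/4
E_tt = 18, F_st = 9, G_ss = 18
By Brioschi, K is (det M1 - det M2) divided by (EG - F^2) squared.
M1 = [[-E_tt/2 + F_st - G_ss/2, E_s/2, F_s - E_t/2], [F_t - G_s/2, E, F], [G_t/2, F, G]] = [[-9, 0, 0], [-27/2, 10, -81/4], [243/8, -81/4, 745/16]]; det M1 = -8001/16
M2 = [[0, E_t/2, G_s/2], [E_t/2, E, F], [G_s/2, F, G]] = [[0, 9, -81/4], [9, 10, -81/4], [-81/4, -81/4, 745/16]]; det M2 = -7857/16
det M1 - det M2 = -9; K = -9 / (889/16)^2 = -2304/790321

Answer: K = -2304/790321


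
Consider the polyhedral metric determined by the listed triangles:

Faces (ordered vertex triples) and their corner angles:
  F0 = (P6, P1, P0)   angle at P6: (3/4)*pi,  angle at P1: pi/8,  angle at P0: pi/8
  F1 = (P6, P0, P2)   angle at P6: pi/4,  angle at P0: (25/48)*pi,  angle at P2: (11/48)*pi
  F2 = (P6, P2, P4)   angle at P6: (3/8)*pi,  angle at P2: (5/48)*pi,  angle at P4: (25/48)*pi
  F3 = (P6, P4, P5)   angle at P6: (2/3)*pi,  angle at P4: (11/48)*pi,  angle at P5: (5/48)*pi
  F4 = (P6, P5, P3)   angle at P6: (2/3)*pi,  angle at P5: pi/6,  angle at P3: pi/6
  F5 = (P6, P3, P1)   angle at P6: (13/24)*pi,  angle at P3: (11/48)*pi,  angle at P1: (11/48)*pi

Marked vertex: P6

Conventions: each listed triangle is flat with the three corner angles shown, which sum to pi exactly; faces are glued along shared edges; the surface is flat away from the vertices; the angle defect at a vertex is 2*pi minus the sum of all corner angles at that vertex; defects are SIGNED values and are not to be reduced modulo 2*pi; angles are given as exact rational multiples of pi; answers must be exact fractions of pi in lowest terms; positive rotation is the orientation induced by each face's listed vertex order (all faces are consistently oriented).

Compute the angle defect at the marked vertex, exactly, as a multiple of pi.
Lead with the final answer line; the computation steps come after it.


Answer: defect(P6) = (-5/4)*pi

Sum of corner angles at P6: (13/4)*pi
defect = 2*pi - (13/4)*pi


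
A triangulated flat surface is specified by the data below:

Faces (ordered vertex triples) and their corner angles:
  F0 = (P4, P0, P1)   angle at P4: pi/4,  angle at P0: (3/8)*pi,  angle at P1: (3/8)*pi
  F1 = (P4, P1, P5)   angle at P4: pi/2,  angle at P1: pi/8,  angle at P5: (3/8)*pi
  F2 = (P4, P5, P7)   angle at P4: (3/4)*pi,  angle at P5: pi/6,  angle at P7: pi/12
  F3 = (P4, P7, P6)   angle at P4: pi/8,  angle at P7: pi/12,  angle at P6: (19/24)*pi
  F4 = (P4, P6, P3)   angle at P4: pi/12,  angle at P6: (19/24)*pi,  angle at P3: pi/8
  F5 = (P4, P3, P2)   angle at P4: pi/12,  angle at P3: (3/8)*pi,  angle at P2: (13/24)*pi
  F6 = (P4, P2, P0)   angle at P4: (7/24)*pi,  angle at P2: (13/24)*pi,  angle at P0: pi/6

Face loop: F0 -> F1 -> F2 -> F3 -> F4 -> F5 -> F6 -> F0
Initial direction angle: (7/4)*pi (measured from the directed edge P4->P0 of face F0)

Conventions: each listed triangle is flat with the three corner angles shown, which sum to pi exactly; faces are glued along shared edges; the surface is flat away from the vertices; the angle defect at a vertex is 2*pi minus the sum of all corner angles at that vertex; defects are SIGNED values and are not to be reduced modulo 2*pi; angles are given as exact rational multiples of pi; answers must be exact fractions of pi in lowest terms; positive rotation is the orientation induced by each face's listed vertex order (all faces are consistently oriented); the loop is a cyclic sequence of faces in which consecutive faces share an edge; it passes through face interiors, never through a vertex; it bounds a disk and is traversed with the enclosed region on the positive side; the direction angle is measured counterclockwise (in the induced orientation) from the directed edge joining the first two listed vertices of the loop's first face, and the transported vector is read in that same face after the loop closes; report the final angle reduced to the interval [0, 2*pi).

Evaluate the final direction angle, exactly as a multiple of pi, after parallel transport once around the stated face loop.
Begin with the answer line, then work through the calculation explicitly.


Answer: final direction angle = (5/3)*pi

enclosed vertex P4: corner angles sum to (25/12)*pi, defect = 2*pi - (25/12)*pi = -pi/12
holonomy = initial angle + sum of enclosed defects (mod 2*pi), positive in the induced orientation
final angle = (7/4)*pi - pi/12 = (5/3)*pi (mod 2*pi)


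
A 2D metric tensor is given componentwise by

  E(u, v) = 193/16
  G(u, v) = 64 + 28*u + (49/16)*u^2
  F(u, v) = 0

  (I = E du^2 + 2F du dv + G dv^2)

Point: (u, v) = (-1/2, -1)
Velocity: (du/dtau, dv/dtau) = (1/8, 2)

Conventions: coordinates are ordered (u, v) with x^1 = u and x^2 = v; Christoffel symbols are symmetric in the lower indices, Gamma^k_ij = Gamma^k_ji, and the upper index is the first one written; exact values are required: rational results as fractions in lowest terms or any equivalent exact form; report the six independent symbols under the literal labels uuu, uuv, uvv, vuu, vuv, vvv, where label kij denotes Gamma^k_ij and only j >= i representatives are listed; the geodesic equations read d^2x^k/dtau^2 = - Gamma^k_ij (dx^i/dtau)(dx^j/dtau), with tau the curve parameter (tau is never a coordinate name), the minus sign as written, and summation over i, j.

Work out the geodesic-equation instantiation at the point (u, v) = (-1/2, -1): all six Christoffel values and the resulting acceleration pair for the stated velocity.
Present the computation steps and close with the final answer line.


E = 193/16, F = 0, G = 3249/64 at the point
E_u = 0, E_v = 0, F_u = 0, F_v = 0, G_u = 399/16, G_v = 0
EG - F^2 = 627057/1024;  g^inv = (1024/627057) * [[3249/64, 0], [0, 193/16]]
first-kind symbols [ij,l] = (1/2)(d_i g_jl + d_j g_il - d_l g_ij): [uu,u] = E_u/2 = 0, [uu,v] = F_u - E_v/2 = 0, [uv,u] = E_v/2 = 0, [uv,v] = G_u/2 = 399/32, [vv,u] = F_v - G_u/2 = -399/32, [vv,v] = G_v/2 = 0
Gamma^u_ij = (G*[ij,u] - F*[ij,v])/(EG - F^2), Gamma^v_ij = (E*[ij,v] - F*[ij,u])/(EG - F^2)
Gamma_uuu = 0, Gamma_uuv = 0, Gamma_uvv = -399/386, Gamma_vuu = 0, Gamma_vuv = 14/57, Gamma_vvv = 0
d^2u/dtau^2 = -(Gamma_uuu*(1/8)^2 + 2*Gamma_uuv*(1/8)*(2) + Gamma_uvv*(2)^2) = 798/193
d^2v/dtau^2 = -(Gamma_vuu*(1/8)^2 + 2*Gamma_vuv*(1/8)*(2) + Gamma_vvv*(2)^2) = -7/57

Answer: Gamma_uuu = 0, Gamma_uuv = 0, Gamma_uvv = -399/386, Gamma_vuu = 0, Gamma_vuv = 14/57, Gamma_vvv = 0; accelerations (d^2u/dtau^2, d^2v/dtau^2) = (798/193, -7/57)


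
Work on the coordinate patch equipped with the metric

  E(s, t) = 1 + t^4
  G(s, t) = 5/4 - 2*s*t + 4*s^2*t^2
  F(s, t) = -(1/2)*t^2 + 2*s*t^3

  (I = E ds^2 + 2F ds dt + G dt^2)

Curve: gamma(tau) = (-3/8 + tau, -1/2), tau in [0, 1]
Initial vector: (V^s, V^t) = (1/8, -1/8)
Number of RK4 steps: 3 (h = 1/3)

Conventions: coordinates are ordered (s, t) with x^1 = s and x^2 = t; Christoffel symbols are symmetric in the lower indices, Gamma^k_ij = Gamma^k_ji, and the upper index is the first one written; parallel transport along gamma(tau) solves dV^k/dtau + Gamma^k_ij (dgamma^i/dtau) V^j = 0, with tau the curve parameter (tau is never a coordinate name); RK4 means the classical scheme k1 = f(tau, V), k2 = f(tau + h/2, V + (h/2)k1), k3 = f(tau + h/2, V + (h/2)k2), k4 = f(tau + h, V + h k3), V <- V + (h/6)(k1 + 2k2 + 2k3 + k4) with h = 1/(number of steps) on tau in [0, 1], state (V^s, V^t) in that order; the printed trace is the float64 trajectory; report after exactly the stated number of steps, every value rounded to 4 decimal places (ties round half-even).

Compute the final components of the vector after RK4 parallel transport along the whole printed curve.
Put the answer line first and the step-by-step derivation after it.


Answer: V^s = 0.1062, V^t = -0.0851

gamma'(tau) = (1, 0); f(tau, V)^k = -Gamma^k_ij(gamma(tau)) gamma'^i(tau) V^j; h = 1/3; intermediate values shown to 6 dp
curve data and Christoffel symbols at the stage parameters:
  tau = 0.000000: gamma = (-0.375000, -0.500000), gamma' = (1.000000, 0.000000); Gamma_sss = 0.000000, Gamma_sst = -0.231884, Gamma_stt = -0.173913, Gamma_tss = 0.000000, Gamma_tst = 0.115942, Gamma_ttt = 0.086957
  tau = 0.166667: gamma = (-0.208333, -0.500000), gamma' = (1.000000, 0.000000); Gamma_sss = 0.000000, Gamma_sst = -0.217852, Gamma_stt = -0.090772, Gamma_tss = 0.000000, Gamma_tst = 0.254160, Gamma_ttt = 0.105900
  tau = 0.333333: gamma = (-0.041667, -0.500000), gamma' = (1.000000, 0.000000); Gamma_sss = 0.000000, Gamma_sst = -0.196453, Gamma_stt = -0.016371, Gamma_tss = 0.000000, Gamma_tst = 0.360164, Gamma_ttt = 0.030014
  tau = 0.500000: gamma = (0.125000, -0.500000), gamma' = (1.000000, 0.000000); Gamma_sss = 0.000000, Gamma_sst = -0.172043, Gamma_stt = 0.043011, Gamma_tss = 0.000000, Gamma_tst = 0.430108, Gamma_ttt = -0.107527
  tau = 0.666667: gamma = (0.291667, -0.500000), gamma' = (1.000000, 0.000000); Gamma_sss = 0.000000, Gamma_sst = -0.147996, Gamma_stt = 0.086331, Gamma_tss = 0.000000, Gamma_tst = 0.468654, Gamma_ttt = -0.273381
  tau = 0.833333: gamma = (0.458333, -0.500000), gamma' = (1.000000, 0.000000); Gamma_sss = 0.000000, Gamma_sst = -0.126205, Gamma_stt = 0.115688, Gamma_tss = 0.000000, Gamma_tst = 0.483786, Gamma_ttt = -0.443471
  tau = 1.000000: gamma = (0.625000, -0.500000), gamma' = (1.000000, 0.000000); Gamma_sss = 0.000000, Gamma_sst = -0.107383, Gamma_stt = 0.134228, Gamma_tss = 0.000000, Gamma_tst = 0.483221, Gamma_ttt = -0.604027
step 0: V^s = 0.1250, V^t = -0.1250
step 1: k1 = (-0.028986, 0.014493), k2 = (-0.026705, 0.031156), k3 = (-0.026100, 0.030450), k4 = (-0.022563, 0.041365); V <- V + (h/6)(k1 + 2k2 + 2k3 + k4): V^s = 0.1163, V^t = -0.1151
step 2: k1 = (-0.022602, 0.041437), k2 = (-0.018606, 0.046514), k3 = (-0.018460, 0.046150), k4 = (-0.014750, 0.046710); V <- V + (h/6)(k1 + 2k2 + 2k3 + k4): V^s = 0.1101, V^t = -0.0999
step 3: k1 = (-0.014779, 0.046799), k2 = (-0.011618, 0.044537), k3 = (-0.011666, 0.044719), k4 = (-0.009122, 0.041051); V <- V + (h/6)(k1 + 2k2 + 2k3 + k4): V^s = 0.1062, V^t = -0.0851


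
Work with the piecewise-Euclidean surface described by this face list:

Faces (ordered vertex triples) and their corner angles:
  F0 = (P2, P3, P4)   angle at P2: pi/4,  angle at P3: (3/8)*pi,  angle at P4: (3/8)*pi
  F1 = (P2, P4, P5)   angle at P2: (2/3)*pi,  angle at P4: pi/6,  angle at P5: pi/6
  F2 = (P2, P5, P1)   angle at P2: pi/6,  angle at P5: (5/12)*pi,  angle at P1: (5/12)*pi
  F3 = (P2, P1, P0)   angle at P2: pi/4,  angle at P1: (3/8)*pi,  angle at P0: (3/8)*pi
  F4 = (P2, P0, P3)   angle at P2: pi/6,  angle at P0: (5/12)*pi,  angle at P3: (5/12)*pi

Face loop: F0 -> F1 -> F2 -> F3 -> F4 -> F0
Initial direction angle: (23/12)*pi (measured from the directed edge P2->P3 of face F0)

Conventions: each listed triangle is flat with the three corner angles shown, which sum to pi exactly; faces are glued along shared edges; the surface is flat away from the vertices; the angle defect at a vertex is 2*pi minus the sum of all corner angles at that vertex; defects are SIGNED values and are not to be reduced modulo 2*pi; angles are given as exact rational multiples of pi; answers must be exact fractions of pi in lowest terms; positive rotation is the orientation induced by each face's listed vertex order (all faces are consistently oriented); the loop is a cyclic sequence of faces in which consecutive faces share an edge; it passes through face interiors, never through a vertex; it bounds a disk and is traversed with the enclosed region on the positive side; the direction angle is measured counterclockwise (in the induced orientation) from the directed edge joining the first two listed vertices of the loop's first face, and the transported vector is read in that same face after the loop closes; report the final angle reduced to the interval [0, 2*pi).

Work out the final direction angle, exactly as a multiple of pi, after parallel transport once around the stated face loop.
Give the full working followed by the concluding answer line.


enclosed vertex P2: corner angles sum to (3/2)*pi, defect = 2*pi - (3/2)*pi = pi/2
by Gauss-Bonnet the loop rotates the vector by the enclosed defect sum (positive orientation, mod 2*pi)
final angle = (23/12)*pi + pi/2 = (5/12)*pi (mod 2*pi)

Answer: final direction angle = (5/12)*pi


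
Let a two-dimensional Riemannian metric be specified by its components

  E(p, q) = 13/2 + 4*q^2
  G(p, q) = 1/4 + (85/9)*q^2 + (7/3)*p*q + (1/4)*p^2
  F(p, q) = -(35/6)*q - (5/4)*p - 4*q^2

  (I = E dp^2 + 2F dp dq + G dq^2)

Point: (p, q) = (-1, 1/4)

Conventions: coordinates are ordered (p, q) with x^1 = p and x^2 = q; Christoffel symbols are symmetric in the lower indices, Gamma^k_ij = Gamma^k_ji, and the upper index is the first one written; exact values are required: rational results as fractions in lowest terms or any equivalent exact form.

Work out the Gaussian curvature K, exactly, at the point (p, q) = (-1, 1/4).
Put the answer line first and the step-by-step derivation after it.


Answer: K = -254952/855625

E = 27/4, F = -11/24, G = 73/144, EG - F^2 = 925/288 at the point
E_p = 0, E_q = 2, F_p = -5/4, F_q = -47/6, G_p = 1/12, G_q = 43/18
E_qq = 8, F_pq = 0, G_pp = 1/2
Brioschi: K = (det M1 - det M2) / (EG - F^2)^2 with the standard first/second-derivative matrices M1, M2.
M1 = [[-E_qq/2 + F_pq - G_pp/2, E_p/2, F_p - E_q/2], [F_q - G_p/2, E, F], [G_q/2, F, G]] = [[-17/4, 0, -9/4], [-63/8, 27/4, -11/24], [43/36, -11/24, 73/144]]; det M1 = -8365/2304
M2 = [[0, E_q/2, G_p/2], [E_q/2, E, F], [G_p/2, F, G]] = [[0, 1, 1/24], [1, 27/4, -11/24], [1/24, -11/24, 73/144]]; det M2 = -1283/2304
det M1 - det M2 = -3541/1152; K = -3541/1152 / (925/288)^2 = -254952/855625


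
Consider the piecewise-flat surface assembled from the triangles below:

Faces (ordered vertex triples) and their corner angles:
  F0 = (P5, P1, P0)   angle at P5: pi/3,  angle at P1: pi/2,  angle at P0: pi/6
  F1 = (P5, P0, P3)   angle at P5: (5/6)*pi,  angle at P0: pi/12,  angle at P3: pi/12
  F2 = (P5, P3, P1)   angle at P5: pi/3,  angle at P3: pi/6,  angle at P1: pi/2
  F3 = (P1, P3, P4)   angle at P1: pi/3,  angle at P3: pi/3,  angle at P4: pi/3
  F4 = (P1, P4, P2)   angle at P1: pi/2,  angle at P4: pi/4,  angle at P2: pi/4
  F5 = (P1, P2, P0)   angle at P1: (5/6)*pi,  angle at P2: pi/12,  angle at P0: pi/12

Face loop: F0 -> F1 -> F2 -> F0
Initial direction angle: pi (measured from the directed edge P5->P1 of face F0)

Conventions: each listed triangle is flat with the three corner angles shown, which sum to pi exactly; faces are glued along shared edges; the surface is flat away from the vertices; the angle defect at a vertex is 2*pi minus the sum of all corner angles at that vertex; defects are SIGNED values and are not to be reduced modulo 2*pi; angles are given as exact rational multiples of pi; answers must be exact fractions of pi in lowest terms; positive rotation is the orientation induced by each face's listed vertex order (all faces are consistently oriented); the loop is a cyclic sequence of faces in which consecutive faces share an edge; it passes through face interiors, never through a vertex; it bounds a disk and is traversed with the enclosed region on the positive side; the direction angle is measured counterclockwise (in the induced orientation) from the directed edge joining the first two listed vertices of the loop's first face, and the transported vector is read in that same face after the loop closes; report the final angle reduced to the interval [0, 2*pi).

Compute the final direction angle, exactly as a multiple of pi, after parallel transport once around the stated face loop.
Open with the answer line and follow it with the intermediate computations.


Answer: final direction angle = (3/2)*pi

enclosed vertex P5: corner angles sum to (3/2)*pi, defect = 2*pi - (3/2)*pi = pi/2
by Gauss-Bonnet the loop rotates the vector by the enclosed defect sum (positive orientation, mod 2*pi)
final angle = pi + pi/2 = (3/2)*pi (mod 2*pi)


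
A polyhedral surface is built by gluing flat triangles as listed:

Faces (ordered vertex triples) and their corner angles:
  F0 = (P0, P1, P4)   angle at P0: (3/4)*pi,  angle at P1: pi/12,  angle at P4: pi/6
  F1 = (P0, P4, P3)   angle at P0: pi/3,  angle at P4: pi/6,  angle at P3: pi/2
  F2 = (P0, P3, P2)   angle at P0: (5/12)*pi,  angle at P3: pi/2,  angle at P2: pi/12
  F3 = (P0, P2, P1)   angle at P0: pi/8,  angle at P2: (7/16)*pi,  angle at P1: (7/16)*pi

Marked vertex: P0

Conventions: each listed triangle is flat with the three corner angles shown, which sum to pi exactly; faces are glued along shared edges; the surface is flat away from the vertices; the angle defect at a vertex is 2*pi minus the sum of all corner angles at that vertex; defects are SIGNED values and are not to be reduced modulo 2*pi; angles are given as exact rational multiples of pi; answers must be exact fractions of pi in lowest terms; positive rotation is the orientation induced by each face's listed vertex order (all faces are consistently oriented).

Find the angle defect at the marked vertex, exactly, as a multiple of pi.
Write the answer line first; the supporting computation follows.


Answer: defect(P0) = (3/8)*pi

Sum of corner angles at P0: (13/8)*pi
defect = 2*pi - (13/8)*pi


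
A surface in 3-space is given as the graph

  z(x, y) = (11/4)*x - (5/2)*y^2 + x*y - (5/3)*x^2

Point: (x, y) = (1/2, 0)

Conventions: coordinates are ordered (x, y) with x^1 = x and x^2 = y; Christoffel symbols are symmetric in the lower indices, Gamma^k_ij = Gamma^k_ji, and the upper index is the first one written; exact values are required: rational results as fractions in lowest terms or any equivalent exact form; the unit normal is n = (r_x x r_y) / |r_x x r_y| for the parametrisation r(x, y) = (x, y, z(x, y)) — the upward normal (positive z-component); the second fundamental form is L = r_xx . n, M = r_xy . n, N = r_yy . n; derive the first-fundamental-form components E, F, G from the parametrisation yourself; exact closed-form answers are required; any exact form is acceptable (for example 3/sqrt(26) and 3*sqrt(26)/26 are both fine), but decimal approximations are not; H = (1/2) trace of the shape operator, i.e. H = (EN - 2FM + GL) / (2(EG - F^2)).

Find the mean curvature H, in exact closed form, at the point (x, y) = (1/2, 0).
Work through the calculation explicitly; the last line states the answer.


z_x = 13/12, z_y = 1/2, z_xx = -10/3, z_xy = 1, z_yy = -5
E = 313/144, F = 13/24, G = 5/4; answer radicand W^2 = 349/144
unnormalised second-form numerators: l = -10/3, m = 1, n = -5; L = l/sqrt(349/144), and similarly M = m/sqrt(W^2), N = n/sqrt(W^2)
H = (E*n - 2*F*m + G*l) / (2*(EG - F^2)*sqrt(W^2)); E*n - 2*F*m + G*l = -2321/144, EG - F^2 = 349/144, so H = (-2321/698)/sqrt(349/144)

Answer: H = -13926*sqrt(349)/121801


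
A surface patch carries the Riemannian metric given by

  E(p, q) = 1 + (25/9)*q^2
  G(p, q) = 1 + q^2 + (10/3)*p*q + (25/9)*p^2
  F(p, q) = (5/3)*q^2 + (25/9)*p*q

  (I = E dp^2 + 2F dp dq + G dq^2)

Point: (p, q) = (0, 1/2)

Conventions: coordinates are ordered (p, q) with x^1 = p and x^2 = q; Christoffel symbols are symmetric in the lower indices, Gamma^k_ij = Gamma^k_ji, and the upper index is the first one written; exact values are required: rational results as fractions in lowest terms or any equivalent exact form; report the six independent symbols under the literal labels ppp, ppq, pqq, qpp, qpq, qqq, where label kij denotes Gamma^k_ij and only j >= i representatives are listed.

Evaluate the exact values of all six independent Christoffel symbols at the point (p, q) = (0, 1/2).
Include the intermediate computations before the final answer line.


E = 61/36, F = 5/12, G = 5/4 at the point
E_p = 0, E_q = 25/9, F_p = 25/18, F_q = 5/3, G_p = 5/3, G_q = 1
EG - F^2 = 35/18;  g^inv = (18/35) * [[5/4, -5/12], [-5/12, 61/36]]
first-kind symbols [ij,l] = (1/2)(d_i g_jl + d_j g_il - d_l g_ij): [pp,p] = E_p/2 = 0, [pp,q] = F_p - E_q/2 = 0, [pq,p] = E_q/2 = 25/18, [pq,q] = G_p/2 = 5/6, [qq,p] = F_q - G_p/2 = 5/6, [qq,q] = G_q/2 = 1/2
Gamma^p_ij = (G*[ij,p] - F*[ij,q])/(EG - F^2), Gamma^q_ij = (E*[ij,q] - F*[ij,p])/(EG - F^2)

Answer: Gamma_ppp = 0, Gamma_ppq = 5/7, Gamma_pqq = 3/7, Gamma_qpp = 0, Gamma_qpq = 3/7, Gamma_qqq = 9/35


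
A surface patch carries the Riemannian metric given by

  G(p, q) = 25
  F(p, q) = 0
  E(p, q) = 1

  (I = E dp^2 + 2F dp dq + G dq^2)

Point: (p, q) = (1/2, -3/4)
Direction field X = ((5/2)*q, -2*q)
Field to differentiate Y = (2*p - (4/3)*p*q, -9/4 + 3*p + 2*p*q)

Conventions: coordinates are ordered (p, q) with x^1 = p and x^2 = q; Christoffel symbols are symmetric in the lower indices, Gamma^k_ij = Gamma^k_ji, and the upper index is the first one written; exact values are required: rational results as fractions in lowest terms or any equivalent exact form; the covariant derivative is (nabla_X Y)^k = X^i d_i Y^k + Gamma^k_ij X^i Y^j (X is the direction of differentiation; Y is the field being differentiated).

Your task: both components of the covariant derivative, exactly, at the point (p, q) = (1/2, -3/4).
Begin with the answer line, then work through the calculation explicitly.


Answer: (nabla_X Y)^p = -53/8, (nabla_X Y)^q = -21/16

E = 1, F = 0, G = 25 at the point
E_p = 0, E_q = 0, F_p = 0, F_q = 0, G_p = 0, G_q = 0
EG - F^2 = 25;  g^inv = (1/25) * [[25, 0], [0, 1]]
first-kind symbols [ij,l] = (1/2)(d_i g_jl + d_j g_il - d_l g_ij): [pp,p] = E_p/2 = 0, [pp,q] = F_p - E_q/2 = 0, [pq,p] = E_q/2 = 0, [pq,q] = G_p/2 = 0, [qq,p] = F_q - G_p/2 = 0, [qq,q] = G_q/2 = 0
Gamma^p_ij = (G*[ij,p] - F*[ij,q])/(EG - F^2), Gamma^q_ij = (E*[ij,q] - F*[ij,p])/(EG - F^2)
Gamma_ppp = 0, Gamma_ppq = 0, Gamma_pqq = 0, Gamma_qpp = 0, Gamma_qpq = 0, Gamma_qqq = 0
X = (-15/8, 3/2), Y = (3/2, -3/2) at the point


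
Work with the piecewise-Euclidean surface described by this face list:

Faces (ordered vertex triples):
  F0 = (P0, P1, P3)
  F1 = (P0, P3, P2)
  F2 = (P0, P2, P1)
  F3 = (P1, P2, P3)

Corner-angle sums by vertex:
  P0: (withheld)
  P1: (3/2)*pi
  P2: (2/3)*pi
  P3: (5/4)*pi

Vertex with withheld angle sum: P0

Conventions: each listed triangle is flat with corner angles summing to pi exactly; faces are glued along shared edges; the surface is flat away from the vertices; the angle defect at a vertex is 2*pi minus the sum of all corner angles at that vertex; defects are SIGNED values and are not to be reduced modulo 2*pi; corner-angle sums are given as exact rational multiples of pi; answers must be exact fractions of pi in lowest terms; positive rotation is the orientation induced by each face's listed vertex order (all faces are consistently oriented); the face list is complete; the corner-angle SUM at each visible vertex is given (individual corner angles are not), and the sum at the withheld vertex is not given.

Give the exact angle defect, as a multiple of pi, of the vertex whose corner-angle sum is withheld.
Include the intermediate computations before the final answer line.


V = 4, E = 6, F = 4; chi = V - E + F = 2
Gauss-Bonnet: total defect = 2*pi*chi = 4*pi; visible defects sum to (31/12)*pi

Answer: defect(P0) = (17/12)*pi


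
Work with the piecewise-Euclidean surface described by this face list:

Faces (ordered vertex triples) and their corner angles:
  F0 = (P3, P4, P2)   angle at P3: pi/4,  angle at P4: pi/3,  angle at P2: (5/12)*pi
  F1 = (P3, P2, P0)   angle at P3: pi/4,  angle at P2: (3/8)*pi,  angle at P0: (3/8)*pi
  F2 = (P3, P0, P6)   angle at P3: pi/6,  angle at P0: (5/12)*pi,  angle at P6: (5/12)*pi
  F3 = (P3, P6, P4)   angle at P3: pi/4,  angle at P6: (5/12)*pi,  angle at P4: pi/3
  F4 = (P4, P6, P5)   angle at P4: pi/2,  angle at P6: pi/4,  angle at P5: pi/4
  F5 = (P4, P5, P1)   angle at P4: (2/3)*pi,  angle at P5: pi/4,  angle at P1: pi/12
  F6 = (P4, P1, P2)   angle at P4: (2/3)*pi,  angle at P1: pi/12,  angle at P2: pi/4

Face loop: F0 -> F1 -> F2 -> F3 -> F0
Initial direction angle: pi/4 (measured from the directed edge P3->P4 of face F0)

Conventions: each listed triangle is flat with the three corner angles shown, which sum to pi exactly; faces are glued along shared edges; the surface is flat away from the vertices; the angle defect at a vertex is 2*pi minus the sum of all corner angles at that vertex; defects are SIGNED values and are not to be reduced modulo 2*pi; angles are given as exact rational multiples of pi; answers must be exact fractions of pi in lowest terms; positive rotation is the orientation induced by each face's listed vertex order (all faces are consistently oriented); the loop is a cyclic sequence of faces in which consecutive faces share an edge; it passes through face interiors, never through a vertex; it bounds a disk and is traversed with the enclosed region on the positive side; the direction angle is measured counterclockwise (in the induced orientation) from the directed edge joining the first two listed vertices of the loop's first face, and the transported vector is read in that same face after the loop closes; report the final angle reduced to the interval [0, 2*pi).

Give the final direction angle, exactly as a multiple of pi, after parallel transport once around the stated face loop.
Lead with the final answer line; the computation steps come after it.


Answer: final direction angle = (4/3)*pi

enclosed vertex P3: corner angles sum to (11/12)*pi, defect = 2*pi - (11/12)*pi = (13/12)*pi
by Gauss-Bonnet the loop rotates the vector by the enclosed defect sum (positive orientation, mod 2*pi)
final angle = pi/4 + (13/12)*pi = (4/3)*pi (mod 2*pi)


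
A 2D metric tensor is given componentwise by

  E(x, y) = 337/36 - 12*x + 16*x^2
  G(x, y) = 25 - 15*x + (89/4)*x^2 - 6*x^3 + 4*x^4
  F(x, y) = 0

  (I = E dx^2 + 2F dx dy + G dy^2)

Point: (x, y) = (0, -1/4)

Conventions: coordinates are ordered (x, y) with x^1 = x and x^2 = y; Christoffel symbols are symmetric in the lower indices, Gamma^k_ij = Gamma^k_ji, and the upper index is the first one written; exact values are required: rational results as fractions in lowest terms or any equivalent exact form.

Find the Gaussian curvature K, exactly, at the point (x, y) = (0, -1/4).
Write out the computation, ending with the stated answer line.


E = 337/36, F = 0, G = 25, EG - F^2 = 8425/36 at the point
E_x = -12, E_y = 0, F_x = 0, F_y = 0, G_x = -15, G_y = 0
E_yy = 0, F_xy = 0, G_xx = 89/2
Compute both Brioschi determinants and normalise by (EG - F^2)^2.
M1 = [[-E_yy/2 + F_xy - G_xx/2, E_x/2, F_x - E_y/2], [F_y - G_x/2, E, F], [G_y/2, F, G]] = [[-89/4, -6, 0], [15/2, 337/36, 0], [0, 0, 25]]; det M1 = -587825/144
M2 = [[0, E_y/2, G_x/2], [E_y/2, E, F], [G_x/2, F, G]] = [[0, 0, -15/2], [0, 337/36, 0], [-15/2, 0, 25]]; det M2 = -8425/16
det M1 - det M2 = -32000/9; K = -32000/9 / (8425/36)^2 = -36864/567845

Answer: K = -36864/567845


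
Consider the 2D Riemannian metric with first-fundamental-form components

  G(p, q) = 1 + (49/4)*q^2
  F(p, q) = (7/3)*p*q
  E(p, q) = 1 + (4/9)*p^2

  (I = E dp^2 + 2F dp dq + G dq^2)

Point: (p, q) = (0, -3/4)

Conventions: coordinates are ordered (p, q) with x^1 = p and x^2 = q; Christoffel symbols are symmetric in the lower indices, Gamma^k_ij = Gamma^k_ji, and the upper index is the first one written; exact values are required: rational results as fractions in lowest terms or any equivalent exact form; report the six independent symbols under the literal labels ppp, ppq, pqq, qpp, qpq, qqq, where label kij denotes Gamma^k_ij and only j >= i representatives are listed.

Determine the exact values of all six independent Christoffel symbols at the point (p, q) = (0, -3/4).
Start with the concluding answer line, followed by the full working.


Answer: Gamma_ppp = 0, Gamma_ppq = 0, Gamma_pqq = 0, Gamma_qpp = -112/505, Gamma_qpq = 0, Gamma_qqq = -588/505

E = 1, F = 0, G = 505/64 at the point
E_p = 0, E_q = 0, F_p = -7/4, F_q = 0, G_p = 0, G_q = -147/8
EG - F^2 = 505/64;  g^inv = (64/505) * [[505/64, 0], [0, 1]]
first-kind symbols [ij,l] = (1/2)(d_i g_jl + d_j g_il - d_l g_ij): [pp,p] = E_p/2 = 0, [pp,q] = F_p - E_q/2 = -7/4, [pq,p] = E_q/2 = 0, [pq,q] = G_p/2 = 0, [qq,p] = F_q - G_p/2 = 0, [qq,q] = G_q/2 = -147/16
Gamma^p_ij = (G*[ij,p] - F*[ij,q])/(EG - F^2), Gamma^q_ij = (E*[ij,q] - F*[ij,p])/(EG - F^2)


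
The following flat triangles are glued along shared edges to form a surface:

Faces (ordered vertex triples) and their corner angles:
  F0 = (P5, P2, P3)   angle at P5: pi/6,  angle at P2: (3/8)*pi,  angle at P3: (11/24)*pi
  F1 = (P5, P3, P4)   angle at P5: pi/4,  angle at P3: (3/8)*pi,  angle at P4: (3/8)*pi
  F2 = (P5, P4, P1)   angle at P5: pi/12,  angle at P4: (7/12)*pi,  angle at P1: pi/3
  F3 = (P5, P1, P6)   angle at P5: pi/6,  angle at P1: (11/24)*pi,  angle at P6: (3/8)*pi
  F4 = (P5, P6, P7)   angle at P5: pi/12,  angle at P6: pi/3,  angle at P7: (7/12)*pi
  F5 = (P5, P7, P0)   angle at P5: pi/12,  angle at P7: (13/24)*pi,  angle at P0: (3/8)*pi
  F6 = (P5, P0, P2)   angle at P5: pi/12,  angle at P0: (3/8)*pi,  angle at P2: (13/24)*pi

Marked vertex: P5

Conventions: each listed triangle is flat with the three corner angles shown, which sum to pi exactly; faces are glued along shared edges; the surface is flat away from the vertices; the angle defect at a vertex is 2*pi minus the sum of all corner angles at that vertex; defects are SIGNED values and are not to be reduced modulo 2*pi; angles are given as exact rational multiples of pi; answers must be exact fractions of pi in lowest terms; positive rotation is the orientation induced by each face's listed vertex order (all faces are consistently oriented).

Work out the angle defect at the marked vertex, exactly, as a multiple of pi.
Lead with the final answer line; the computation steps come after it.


Answer: defect(P5) = (13/12)*pi

Sum of corner angles at P5: (11/12)*pi
defect = 2*pi - (11/12)*pi


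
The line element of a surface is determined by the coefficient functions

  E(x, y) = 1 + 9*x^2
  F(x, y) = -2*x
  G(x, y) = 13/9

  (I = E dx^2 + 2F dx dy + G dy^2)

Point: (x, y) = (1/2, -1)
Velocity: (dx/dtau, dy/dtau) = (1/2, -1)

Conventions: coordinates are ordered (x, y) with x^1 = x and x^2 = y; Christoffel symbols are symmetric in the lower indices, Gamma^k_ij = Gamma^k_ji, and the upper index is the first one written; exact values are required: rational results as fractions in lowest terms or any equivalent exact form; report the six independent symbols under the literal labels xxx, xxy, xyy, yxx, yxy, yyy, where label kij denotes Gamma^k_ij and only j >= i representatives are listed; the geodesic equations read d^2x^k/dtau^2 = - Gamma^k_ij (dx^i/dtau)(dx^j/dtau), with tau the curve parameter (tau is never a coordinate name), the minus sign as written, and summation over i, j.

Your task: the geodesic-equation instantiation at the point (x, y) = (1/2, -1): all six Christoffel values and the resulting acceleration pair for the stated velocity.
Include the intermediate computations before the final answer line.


E = 13/4, F = -1, G = 13/9 at the point
E_x = 9, E_y = 0, F_x = -2, F_y = 0, G_x = 0, G_y = 0
EG - F^2 = 133/36;  g^inv = (36/133) * [[13/9, 1], [1, 13/4]]
first-kind symbols [ij,l] = (1/2)(d_i g_jl + d_j g_il - d_l g_ij): [xx,x] = E_x/2 = 9/2, [xx,y] = F_x - E_y/2 = -2, [xy,x] = E_y/2 = 0, [xy,y] = G_x/2 = 0, [yy,x] = F_y - G_x/2 = 0, [yy,y] = G_y/2 = 0
Gamma^x_ij = (G*[ij,x] - F*[ij,y])/(EG - F^2), Gamma^y_ij = (E*[ij,y] - F*[ij,x])/(EG - F^2)
Gamma_xxx = 162/133, Gamma_xxy = 0, Gamma_xyy = 0, Gamma_yxx = -72/133, Gamma_yxy = 0, Gamma_yyy = 0
d^2x/dtau^2 = -(Gamma_xxx*(1/2)^2 + 2*Gamma_xxy*(1/2)*(-1) + Gamma_xyy*(-1)^2) = -81/266
d^2y/dtau^2 = -(Gamma_yxx*(1/2)^2 + 2*Gamma_yxy*(1/2)*(-1) + Gamma_yyy*(-1)^2) = 18/133

Answer: Gamma_xxx = 162/133, Gamma_xxy = 0, Gamma_xyy = 0, Gamma_yxx = -72/133, Gamma_yxy = 0, Gamma_yyy = 0; accelerations (d^2x/dtau^2, d^2y/dtau^2) = (-81/266, 18/133)


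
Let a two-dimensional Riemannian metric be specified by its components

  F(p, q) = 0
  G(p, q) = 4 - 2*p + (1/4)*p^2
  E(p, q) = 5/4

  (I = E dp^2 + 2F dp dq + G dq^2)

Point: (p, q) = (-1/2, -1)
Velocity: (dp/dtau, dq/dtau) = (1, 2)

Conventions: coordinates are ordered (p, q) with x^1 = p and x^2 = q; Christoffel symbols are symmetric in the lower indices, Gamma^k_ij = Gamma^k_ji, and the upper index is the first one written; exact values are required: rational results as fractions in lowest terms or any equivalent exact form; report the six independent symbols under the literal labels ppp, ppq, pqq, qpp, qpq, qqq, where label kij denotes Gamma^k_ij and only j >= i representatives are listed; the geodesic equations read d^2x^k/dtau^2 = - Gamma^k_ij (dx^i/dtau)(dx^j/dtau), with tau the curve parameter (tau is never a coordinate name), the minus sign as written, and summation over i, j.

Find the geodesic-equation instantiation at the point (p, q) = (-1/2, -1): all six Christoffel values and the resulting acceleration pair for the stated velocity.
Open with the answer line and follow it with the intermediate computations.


Answer: Gamma_ppp = 0, Gamma_ppq = 0, Gamma_pqq = 9/10, Gamma_qpp = 0, Gamma_qpq = -2/9, Gamma_qqq = 0; accelerations (d^2p/dtau^2, d^2q/dtau^2) = (-18/5, 8/9)

E = 5/4, F = 0, G = 81/16 at the point
E_p = 0, E_q = 0, F_p = 0, F_q = 0, G_p = -9/4, G_q = 0
EG - F^2 = 405/64;  g^inv = (64/405) * [[81/16, 0], [0, 5/4]]
first-kind symbols [ij,l] = (1/2)(d_i g_jl + d_j g_il - d_l g_ij): [pp,p] = E_p/2 = 0, [pp,q] = F_p - E_q/2 = 0, [pq,p] = E_q/2 = 0, [pq,q] = G_p/2 = -9/8, [qq,p] = F_q - G_p/2 = 9/8, [qq,q] = G_q/2 = 0
Gamma^p_ij = (G*[ij,p] - F*[ij,q])/(EG - F^2), Gamma^q_ij = (E*[ij,q] - F*[ij,p])/(EG - F^2)
Gamma_ppp = 0, Gamma_ppq = 0, Gamma_pqq = 9/10, Gamma_qpp = 0, Gamma_qpq = -2/9, Gamma_qqq = 0
d^2p/dtau^2 = -(Gamma_ppp*(1)^2 + 2*Gamma_ppq*(1)*(2) + Gamma_pqq*(2)^2) = -18/5
d^2q/dtau^2 = -(Gamma_qpp*(1)^2 + 2*Gamma_qpq*(1)*(2) + Gamma_qqq*(2)^2) = 8/9


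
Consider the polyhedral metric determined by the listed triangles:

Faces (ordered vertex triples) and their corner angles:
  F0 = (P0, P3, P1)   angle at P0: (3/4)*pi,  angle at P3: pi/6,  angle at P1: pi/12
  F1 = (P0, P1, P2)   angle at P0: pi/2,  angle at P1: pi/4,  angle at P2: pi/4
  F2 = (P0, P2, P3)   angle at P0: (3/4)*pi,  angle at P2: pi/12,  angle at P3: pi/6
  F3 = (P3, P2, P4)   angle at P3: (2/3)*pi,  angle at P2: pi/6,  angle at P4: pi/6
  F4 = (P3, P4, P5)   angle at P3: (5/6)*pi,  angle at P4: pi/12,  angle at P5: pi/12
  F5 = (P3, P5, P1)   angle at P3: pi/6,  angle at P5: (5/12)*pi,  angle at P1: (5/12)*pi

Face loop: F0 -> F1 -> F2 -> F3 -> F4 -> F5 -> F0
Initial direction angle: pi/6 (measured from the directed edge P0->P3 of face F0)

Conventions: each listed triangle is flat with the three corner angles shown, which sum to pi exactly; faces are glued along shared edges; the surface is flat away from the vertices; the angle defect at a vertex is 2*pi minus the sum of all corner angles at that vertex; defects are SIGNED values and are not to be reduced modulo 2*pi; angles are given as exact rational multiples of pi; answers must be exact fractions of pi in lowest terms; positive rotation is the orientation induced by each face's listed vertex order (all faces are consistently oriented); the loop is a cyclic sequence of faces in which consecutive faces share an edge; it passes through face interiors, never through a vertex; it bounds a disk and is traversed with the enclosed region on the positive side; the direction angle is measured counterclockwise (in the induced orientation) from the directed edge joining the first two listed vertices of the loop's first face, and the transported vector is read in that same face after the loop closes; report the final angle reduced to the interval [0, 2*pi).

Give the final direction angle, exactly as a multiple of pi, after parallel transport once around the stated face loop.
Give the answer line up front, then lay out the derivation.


Answer: final direction angle = pi/6

enclosed vertex P0: corner angles sum to 2*pi, defect = 2*pi - 2*pi = 0
enclosed vertex P3: corner angles sum to 2*pi, defect = 2*pi - 2*pi = 0
the rotation equals the total enclosed defect, so the final angle is initial + defects (mod 2*pi)
final angle = pi/6 + 0 = pi/6 (mod 2*pi)
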